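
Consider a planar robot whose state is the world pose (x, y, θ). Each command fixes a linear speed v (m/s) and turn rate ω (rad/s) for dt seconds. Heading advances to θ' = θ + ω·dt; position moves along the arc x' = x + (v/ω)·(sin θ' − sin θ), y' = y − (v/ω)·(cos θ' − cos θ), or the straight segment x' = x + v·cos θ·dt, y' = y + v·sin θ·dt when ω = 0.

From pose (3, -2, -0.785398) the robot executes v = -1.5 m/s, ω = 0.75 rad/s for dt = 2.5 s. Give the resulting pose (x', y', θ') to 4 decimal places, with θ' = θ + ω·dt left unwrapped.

(-0.1871, -2.4885, 1.0896)

θ' = -0.7854 + 0.75·2.5 = 1.0896
R = v/ω = -1.5/0.75 = -2.0000
x' = 3 + -2.0000·(sin 1.0896 − sin -0.7854) = -0.1871
y' = -2 − -2.0000·(cos 1.0896 − cos -0.7854) = -2.4885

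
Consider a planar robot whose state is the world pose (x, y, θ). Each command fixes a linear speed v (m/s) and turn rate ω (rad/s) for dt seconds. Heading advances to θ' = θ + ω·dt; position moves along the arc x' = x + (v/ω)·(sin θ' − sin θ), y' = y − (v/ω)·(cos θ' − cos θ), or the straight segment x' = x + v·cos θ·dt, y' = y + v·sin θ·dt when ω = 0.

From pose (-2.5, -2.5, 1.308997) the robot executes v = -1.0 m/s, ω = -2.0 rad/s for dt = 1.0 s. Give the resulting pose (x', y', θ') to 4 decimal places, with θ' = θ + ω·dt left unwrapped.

(-3.3016, -2.7559, -0.6910)

θ' = 1.3090 + -2.0·1.0 = -0.6910
R = v/ω = -1.0/-2.0 = 0.5000
x' = -2.5 + 0.5000·(sin -0.6910 − sin 1.3090) = -3.3016
y' = -2.5 − 0.5000·(cos -0.6910 − cos 1.3090) = -2.7559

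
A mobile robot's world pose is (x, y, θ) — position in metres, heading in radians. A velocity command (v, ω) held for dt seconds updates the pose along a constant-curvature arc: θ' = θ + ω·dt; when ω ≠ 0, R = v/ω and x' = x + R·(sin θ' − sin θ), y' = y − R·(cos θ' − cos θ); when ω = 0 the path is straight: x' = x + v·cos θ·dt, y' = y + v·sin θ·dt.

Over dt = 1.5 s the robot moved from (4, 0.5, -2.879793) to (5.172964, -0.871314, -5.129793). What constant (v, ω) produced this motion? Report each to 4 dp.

Δθ = -5.129793 − -2.879793 = -2.250000
ω = Δθ/dt = -2.250000/1.5 = -1.5000
R = −Δy/(cos θ' − cos θ) = 1.0000
v = R·ω = 1.0000·-1.5000 = -1.5000

v = -1.5000, ω = -1.5000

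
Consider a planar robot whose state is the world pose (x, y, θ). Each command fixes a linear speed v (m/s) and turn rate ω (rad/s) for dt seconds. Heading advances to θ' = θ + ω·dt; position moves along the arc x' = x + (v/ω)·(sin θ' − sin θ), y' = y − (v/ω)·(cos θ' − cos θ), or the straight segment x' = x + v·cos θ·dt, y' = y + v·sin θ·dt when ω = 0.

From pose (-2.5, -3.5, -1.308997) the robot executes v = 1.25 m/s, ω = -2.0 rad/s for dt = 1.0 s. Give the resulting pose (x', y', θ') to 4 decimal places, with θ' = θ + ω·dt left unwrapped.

(-3.2078, -4.2780, -3.3090)

θ' = -1.3090 + -2.0·1.0 = -3.3090
R = v/ω = 1.25/-2.0 = -0.6250
x' = -2.5 + -0.6250·(sin -3.3090 − sin -1.3090) = -3.2078
y' = -3.5 − -0.6250·(cos -3.3090 − cos -1.3090) = -4.2780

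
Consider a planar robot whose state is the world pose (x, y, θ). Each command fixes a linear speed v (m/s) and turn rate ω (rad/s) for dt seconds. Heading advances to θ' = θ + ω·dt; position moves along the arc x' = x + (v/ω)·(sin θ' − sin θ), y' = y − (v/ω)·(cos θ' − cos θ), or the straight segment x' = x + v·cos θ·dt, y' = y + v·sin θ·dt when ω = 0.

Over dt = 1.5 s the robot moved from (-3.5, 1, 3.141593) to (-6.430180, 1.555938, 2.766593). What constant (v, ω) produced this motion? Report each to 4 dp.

v = 2.0000, ω = -0.2500

Δθ = 2.766593 − 3.141593 = -0.375000
ω = Δθ/dt = -0.375000/1.5 = -0.2500
R = Δx/(sin θ' − sin θ) = -8.0000
v = R·ω = -8.0000·-0.2500 = 2.0000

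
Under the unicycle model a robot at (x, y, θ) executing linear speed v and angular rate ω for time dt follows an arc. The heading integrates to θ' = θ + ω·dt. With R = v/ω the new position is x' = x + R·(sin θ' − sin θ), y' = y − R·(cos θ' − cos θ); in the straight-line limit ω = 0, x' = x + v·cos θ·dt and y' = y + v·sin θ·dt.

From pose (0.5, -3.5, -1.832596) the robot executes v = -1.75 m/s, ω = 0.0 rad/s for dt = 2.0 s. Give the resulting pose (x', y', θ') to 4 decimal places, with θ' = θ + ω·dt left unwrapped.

(1.4059, -0.1193, -1.8326)

θ' = -1.8326 + 0.0·2.0 = -1.8326
ω = 0 → straight: x' = 0.5 + -1.75·cos(-1.8326)·2.0 = 1.4059
y' = -3.5 + -1.75·sin(-1.8326)·2.0 = -0.1193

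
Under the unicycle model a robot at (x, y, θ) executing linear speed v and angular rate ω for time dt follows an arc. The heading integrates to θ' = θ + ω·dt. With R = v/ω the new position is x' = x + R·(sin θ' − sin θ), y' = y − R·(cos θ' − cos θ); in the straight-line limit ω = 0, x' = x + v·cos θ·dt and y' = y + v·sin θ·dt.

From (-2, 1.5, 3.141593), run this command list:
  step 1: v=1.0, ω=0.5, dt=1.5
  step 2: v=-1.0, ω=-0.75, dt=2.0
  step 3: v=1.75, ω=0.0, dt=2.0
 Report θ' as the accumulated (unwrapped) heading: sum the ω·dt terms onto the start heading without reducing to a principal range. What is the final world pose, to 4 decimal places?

step 1: θ'=3.8916 (R=2.0000) → pose (-3.3633, 0.9634, 3.8916)
step 2: θ'=2.3916 (R=1.3333) → pose (-1.5456, 0.9634, 2.3916)
step 3: θ'=2.3916 (straight) → pose (-4.1065, 3.3491, 2.3916)

(-4.1065, 3.3491, 2.3916)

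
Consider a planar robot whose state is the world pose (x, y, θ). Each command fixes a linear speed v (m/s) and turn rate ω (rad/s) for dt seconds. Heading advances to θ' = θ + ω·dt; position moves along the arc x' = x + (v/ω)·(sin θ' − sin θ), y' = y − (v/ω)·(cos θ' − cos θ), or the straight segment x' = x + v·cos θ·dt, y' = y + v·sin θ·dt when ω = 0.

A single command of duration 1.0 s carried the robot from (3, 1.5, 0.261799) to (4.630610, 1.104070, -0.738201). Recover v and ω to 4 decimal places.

Δθ = -0.738201 − 0.261799 = -1.000000
ω = Δθ/dt = -1.000000/1.0 = -1.0000
R = Δx/(sin θ' − sin θ) = -1.7500
v = R·ω = -1.7500·-1.0000 = 1.7500

v = 1.7500, ω = -1.0000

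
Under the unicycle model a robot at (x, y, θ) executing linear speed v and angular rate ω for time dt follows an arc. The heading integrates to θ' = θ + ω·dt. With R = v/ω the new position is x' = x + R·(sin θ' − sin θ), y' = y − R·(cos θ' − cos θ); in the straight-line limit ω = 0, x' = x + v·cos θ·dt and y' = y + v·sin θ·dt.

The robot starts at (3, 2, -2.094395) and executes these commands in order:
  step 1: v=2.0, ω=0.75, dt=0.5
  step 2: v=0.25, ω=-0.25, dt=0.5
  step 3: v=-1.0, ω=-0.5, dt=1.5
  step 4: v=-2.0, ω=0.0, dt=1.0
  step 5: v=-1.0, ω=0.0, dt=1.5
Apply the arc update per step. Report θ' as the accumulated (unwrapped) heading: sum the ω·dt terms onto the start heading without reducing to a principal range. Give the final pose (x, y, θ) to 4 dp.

step 1: θ'=-1.7194 (R=2.6667) → pose (2.6721, 1.0615, -1.7194)
step 2: θ'=-1.8444 (R=-1.0000) → pose (2.6459, 0.9393, -1.8444)
step 3: θ'=-2.5944 (R=2.0000) → pose (3.5310, 2.1069, -2.5944)
step 4: θ'=-2.5944 (straight) → pose (5.2389, 3.1475, -2.5944)
step 5: θ'=-2.5944 (straight) → pose (6.5199, 3.9279, -2.5944)

(6.5199, 3.9279, -2.5944)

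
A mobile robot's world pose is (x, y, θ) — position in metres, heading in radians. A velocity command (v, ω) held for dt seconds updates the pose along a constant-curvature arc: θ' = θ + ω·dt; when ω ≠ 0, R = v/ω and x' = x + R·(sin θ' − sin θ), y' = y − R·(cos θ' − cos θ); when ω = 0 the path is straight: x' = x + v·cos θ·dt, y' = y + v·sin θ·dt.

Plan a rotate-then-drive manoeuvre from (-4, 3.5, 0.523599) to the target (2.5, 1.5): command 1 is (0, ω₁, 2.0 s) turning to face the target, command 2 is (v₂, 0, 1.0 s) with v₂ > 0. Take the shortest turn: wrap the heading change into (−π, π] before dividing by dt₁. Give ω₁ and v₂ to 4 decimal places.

ω₁ = -0.4110, v₂ = 6.8007

heading to target = atan2(1.5−3.5, 2.5−-4) = -0.2985
Δθ = wrap(-0.2985 − 0.5236) = -0.8221; ω₁ = Δθ/dt₁ = -0.4110
distance = √((2.5−-4)² + (1.5−3.5)²) = 6.8007; v₂ = distance/dt₂ = 6.8007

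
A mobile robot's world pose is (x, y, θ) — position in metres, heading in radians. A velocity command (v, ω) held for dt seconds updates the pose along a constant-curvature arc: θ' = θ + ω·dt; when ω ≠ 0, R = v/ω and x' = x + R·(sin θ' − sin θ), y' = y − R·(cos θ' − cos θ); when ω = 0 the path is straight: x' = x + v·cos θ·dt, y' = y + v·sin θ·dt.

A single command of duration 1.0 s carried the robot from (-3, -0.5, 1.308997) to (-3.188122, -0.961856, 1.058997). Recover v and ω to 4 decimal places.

v = -0.5000, ω = -0.2500

Δθ = 1.058997 − 1.308997 = -0.250000
ω = Δθ/dt = -0.250000/1.0 = -0.2500
R = −Δy/(cos θ' − cos θ) = 2.0000
v = R·ω = 2.0000·-0.2500 = -0.5000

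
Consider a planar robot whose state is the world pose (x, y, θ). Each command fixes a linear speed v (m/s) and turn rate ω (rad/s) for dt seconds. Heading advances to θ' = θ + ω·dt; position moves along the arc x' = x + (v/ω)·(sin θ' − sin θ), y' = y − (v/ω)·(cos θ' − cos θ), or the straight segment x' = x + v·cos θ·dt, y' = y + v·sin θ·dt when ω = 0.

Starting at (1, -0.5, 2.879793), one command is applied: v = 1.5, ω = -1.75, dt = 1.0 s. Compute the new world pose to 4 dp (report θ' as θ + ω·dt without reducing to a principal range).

(0.4467, 0.6938, 1.1298)

θ' = 2.8798 + -1.75·1.0 = 1.1298
R = v/ω = 1.5/-1.75 = -0.8571
x' = 1 + -0.8571·(sin 1.1298 − sin 2.8798) = 0.4467
y' = -0.5 − -0.8571·(cos 1.1298 − cos 2.8798) = 0.6938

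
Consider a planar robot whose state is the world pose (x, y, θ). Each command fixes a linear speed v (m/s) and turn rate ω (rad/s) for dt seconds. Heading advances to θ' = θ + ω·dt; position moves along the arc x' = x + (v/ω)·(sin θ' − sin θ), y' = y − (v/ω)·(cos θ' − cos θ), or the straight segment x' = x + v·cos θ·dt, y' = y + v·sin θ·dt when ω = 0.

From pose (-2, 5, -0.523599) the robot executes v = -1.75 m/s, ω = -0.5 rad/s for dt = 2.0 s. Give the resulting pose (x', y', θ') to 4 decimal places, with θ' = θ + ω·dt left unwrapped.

θ' = -0.5236 + -0.5·2.0 = -1.5236
R = v/ω = -1.75/-0.5 = 3.5000
x' = -2 + 3.5000·(sin -1.5236 − sin -0.5236) = -3.7461
y' = 5 − 3.5000·(cos -1.5236 − cos -0.5236) = 7.8660

(-3.7461, 7.8660, -1.5236)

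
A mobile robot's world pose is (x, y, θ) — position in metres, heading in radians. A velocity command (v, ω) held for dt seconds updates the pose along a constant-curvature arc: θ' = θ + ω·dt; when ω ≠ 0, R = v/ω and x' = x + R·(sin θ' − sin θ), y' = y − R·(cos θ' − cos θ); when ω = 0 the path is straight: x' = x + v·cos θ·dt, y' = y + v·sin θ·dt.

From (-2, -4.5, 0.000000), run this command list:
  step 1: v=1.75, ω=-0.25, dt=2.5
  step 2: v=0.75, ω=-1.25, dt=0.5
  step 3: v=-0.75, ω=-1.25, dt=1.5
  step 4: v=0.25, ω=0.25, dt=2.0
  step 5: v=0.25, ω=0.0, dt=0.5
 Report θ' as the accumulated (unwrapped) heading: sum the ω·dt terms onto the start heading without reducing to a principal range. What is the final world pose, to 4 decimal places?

(2.2874, -5.5236, -2.6250)

step 1: θ'=-0.6250 (R=-7.0000) → pose (2.0957, -5.8233, -0.6250)
step 2: θ'=-1.2500 (R=-0.6000) → pose (2.3140, -6.1206, -1.2500)
step 3: θ'=-3.1250 (R=0.6000) → pose (2.8734, -5.3315, -3.1250)
step 4: θ'=-2.6250 (R=1.0000) → pose (2.3961, -5.4619, -2.6250)
step 5: θ'=-2.6250 (straight) → pose (2.2874, -5.5236, -2.6250)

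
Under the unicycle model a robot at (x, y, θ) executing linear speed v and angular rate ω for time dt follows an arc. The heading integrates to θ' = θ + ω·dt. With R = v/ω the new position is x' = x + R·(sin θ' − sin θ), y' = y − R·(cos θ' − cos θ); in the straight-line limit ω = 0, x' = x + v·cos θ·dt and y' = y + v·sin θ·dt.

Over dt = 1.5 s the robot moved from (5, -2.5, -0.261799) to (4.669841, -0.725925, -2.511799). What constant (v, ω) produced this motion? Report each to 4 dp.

v = -1.5000, ω = -1.5000

Δθ = -2.511799 − -0.261799 = -2.250000
ω = Δθ/dt = -2.250000/1.5 = -1.5000
R = −Δy/(cos θ' − cos θ) = 1.0000
v = R·ω = 1.0000·-1.5000 = -1.5000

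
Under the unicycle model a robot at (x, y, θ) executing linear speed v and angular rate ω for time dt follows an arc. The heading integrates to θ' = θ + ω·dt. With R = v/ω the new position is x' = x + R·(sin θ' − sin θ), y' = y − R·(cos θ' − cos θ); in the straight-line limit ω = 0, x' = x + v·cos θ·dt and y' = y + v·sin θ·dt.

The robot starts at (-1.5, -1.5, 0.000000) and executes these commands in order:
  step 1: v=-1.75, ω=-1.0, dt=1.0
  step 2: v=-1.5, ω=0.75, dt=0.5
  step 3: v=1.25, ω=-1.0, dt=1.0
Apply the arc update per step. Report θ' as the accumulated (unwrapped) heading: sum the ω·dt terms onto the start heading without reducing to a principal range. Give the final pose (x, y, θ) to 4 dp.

step 1: θ'=-1.0000 (R=1.7500) → pose (-2.9726, -0.6955, -1.0000)
step 2: θ'=-0.6250 (R=-2.0000) → pose (-3.4853, -0.1542, -0.6250)
step 3: θ'=-1.6250 (R=-1.2500) → pose (-2.9685, -1.2356, -1.6250)

(-2.9685, -1.2356, -1.6250)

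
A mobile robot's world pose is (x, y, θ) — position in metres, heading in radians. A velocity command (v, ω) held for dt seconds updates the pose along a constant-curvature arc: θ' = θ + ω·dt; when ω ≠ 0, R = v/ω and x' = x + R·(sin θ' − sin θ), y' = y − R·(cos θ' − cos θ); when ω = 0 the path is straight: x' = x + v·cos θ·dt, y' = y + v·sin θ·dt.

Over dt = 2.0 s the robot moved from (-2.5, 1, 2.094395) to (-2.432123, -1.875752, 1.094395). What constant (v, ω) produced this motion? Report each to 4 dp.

Δθ = 1.094395 − 2.094395 = -1.000000
ω = Δθ/dt = -1.000000/2.0 = -0.5000
R = −Δy/(cos θ' − cos θ) = 3.0000
v = R·ω = 3.0000·-0.5000 = -1.5000

v = -1.5000, ω = -0.5000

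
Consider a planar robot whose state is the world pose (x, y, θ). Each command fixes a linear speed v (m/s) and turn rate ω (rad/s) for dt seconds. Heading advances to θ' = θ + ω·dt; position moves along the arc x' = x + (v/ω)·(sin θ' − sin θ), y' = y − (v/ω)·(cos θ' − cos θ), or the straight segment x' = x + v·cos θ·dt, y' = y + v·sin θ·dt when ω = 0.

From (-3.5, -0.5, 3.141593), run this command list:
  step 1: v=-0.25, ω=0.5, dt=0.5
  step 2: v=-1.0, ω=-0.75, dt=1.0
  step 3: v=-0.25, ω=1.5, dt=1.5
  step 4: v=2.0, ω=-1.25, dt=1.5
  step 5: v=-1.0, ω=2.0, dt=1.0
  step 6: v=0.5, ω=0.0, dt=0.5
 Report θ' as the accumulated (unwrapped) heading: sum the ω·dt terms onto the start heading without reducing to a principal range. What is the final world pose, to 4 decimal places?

(-3.3229, -1.8956, 5.0166)

step 1: θ'=3.3916 (R=-0.5000) → pose (-3.3763, -0.4845, 3.3916)
step 2: θ'=2.6416 (R=1.3333) → pose (-2.4072, -0.6062, 2.6416)
step 3: θ'=4.8916 (R=-0.1667) → pose (-2.1633, -0.4303, 4.8916)
step 4: θ'=3.0166 (R=-1.6000) → pose (-3.9371, -2.3030, 3.0166)
step 5: θ'=5.0166 (R=-0.5000) → pose (-3.3978, -1.6571, 5.0166)
step 6: θ'=5.0166 (straight) → pose (-3.3229, -1.8956, 5.0166)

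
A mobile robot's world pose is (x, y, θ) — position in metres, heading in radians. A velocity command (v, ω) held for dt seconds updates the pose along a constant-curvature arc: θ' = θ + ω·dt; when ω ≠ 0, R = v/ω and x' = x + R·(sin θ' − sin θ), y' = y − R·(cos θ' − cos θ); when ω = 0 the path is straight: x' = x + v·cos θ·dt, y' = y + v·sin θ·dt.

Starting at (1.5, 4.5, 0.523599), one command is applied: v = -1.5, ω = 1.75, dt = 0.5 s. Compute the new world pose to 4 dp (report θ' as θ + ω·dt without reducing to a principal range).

(1.0841, 3.9046, 1.3986)

θ' = 0.5236 + 1.75·0.5 = 1.3986
R = v/ω = -1.5/1.75 = -0.8571
x' = 1.5 + -0.8571·(sin 1.3986 − sin 0.5236) = 1.0841
y' = 4.5 − -0.8571·(cos 1.3986 − cos 0.5236) = 3.9046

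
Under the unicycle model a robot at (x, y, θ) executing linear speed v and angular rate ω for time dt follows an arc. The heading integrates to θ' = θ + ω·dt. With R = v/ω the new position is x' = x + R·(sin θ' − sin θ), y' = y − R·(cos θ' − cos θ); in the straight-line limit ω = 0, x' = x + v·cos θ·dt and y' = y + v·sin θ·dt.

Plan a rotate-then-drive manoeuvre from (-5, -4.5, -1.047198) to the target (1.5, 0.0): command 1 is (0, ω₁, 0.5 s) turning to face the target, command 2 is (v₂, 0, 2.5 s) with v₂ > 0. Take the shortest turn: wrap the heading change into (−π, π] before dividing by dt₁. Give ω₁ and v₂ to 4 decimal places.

heading to target = atan2(0−-4.5, 1.5−-5) = 0.6055
Δθ = wrap(0.6055 − -1.0472) = 1.6527; ω₁ = Δθ/dt₁ = 3.3055
distance = √((1.5−-5)² + (0−-4.5)²) = 7.9057; v₂ = distance/dt₂ = 3.1623

ω₁ = 3.3055, v₂ = 3.1623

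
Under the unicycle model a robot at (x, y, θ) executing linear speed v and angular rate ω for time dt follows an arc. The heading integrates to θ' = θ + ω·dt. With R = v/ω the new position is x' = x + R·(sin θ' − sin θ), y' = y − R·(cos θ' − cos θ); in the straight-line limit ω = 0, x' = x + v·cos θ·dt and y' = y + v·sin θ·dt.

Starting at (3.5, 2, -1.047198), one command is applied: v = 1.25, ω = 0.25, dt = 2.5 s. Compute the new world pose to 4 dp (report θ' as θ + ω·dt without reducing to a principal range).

θ' = -1.0472 + 0.25·2.5 = -0.4222
R = v/ω = 1.25/0.25 = 5.0000
x' = 3.5 + 5.0000·(sin -0.4222 − sin -1.0472) = 5.7813
y' = 2 − 5.0000·(cos -0.4222 − cos -1.0472) = -0.0610

(5.7813, -0.0610, -0.4222)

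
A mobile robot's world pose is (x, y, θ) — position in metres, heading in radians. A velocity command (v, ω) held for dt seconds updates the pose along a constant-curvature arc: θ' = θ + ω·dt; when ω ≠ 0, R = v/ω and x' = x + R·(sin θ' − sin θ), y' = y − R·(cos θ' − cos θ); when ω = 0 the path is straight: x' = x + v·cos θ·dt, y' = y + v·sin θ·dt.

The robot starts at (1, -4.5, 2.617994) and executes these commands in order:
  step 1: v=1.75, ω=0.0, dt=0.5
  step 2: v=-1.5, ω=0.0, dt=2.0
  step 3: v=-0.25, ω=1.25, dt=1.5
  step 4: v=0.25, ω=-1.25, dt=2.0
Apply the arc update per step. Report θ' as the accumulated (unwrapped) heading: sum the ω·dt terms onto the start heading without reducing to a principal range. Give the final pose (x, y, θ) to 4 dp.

(2.7579, -5.4712, 1.9930)

step 1: θ'=2.6180 (straight) → pose (0.2422, -4.0625, 2.6180)
step 2: θ'=2.6180 (straight) → pose (2.8403, -5.5625, 2.6180)
step 3: θ'=4.4930 (R=-0.2000) → pose (3.1355, -5.4328, 4.4930)
step 4: θ'=1.9930 (R=-0.2000) → pose (2.7579, -5.4712, 1.9930)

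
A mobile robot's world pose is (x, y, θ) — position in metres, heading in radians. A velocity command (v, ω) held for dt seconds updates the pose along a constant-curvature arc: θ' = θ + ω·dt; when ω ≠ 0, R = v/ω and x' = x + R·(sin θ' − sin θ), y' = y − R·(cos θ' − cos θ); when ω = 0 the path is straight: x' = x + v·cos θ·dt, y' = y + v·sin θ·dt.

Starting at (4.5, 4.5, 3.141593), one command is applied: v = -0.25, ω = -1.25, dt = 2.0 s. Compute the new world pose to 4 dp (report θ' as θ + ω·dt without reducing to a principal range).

θ' = 3.1416 + -1.25·2.0 = 0.6416
R = v/ω = -0.25/-1.25 = 0.2000
x' = 4.5 + 0.2000·(sin 0.6416 − sin 3.1416) = 4.6197
y' = 4.5 − 0.2000·(cos 0.6416 − cos 3.1416) = 4.1398

(4.6197, 4.1398, 0.6416)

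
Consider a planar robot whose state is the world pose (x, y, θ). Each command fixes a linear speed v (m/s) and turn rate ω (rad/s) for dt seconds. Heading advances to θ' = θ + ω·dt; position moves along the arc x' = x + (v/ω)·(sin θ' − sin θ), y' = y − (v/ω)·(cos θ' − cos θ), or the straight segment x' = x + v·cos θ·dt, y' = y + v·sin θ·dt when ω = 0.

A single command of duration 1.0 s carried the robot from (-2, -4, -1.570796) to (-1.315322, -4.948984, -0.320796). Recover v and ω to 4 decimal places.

Δθ = -0.320796 − -1.570796 = 1.250000
ω = Δθ/dt = 1.250000/1.0 = 1.2500
R = −Δy/(cos θ' − cos θ) = 1.0000
v = R·ω = 1.0000·1.2500 = 1.2500

v = 1.2500, ω = 1.2500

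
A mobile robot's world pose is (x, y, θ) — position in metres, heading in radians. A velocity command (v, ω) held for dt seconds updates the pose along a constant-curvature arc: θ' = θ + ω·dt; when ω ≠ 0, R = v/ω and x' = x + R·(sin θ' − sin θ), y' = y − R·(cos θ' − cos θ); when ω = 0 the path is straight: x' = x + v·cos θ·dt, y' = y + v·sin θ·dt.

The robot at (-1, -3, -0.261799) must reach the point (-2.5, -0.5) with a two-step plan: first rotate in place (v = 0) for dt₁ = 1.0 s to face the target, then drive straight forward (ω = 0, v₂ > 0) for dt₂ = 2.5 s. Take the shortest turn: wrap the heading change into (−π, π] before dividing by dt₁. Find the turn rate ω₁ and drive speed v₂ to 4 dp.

ω₁ = 2.3730, v₂ = 1.1662

heading to target = atan2(-0.5−-3, -2.5−-1) = 2.1112
Δθ = wrap(2.1112 − -0.2618) = 2.3730; ω₁ = Δθ/dt₁ = 2.3730
distance = √((-2.5−-1)² + (-0.5−-3)²) = 2.9155; v₂ = distance/dt₂ = 1.1662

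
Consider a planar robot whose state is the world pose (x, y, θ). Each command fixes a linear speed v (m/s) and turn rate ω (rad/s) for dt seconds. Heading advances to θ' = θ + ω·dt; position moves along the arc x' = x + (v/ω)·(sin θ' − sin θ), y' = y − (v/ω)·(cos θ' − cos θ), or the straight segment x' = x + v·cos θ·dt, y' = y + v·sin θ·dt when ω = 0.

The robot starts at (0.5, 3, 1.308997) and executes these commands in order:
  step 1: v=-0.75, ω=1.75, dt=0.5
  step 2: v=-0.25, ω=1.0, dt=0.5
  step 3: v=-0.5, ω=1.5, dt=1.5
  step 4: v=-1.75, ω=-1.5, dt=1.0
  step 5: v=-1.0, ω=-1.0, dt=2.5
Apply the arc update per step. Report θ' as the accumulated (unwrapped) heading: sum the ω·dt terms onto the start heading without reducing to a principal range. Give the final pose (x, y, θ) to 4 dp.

step 1: θ'=2.1840 (R=-0.4286) → pose (0.5635, 2.6424, 2.1840)
step 2: θ'=2.6840 (R=-0.2500) → pose (0.6575, 2.5620, 2.6840)
step 3: θ'=4.9340 (R=-0.3333) → pose (1.1299, 2.9343, 4.9340)
step 4: θ'=3.4340 (R=1.1667) → pose (1.9318, 4.3079, 3.4340)
step 5: θ'=0.9340 (R=1.0000) → pose (3.0240, 2.7557, 0.9340)

(3.0240, 2.7557, 0.9340)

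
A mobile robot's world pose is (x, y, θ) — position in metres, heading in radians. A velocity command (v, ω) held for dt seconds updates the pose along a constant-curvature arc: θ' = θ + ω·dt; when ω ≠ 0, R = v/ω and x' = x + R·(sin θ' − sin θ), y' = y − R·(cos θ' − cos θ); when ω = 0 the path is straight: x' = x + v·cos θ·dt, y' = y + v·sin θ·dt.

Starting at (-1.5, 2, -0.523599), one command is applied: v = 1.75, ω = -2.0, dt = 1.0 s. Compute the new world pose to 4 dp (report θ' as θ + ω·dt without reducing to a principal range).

(-1.4305, 0.5291, -2.5236)

θ' = -0.5236 + -2.0·1.0 = -2.5236
R = v/ω = 1.75/-2.0 = -0.8750
x' = -1.5 + -0.8750·(sin -2.5236 − sin -0.5236) = -1.4305
y' = 2 − -0.8750·(cos -2.5236 − cos -0.5236) = 0.5291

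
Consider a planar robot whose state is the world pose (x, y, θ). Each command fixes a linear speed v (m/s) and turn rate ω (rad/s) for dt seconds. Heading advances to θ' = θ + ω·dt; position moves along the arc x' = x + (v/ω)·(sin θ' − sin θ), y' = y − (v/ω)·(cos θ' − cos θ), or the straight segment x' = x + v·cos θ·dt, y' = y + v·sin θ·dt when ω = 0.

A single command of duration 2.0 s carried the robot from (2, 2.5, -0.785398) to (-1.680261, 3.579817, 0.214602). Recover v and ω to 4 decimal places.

v = -2.0000, ω = 0.5000

Δθ = 0.214602 − -0.785398 = 1.000000
ω = Δθ/dt = 1.000000/2.0 = 0.5000
R = Δx/(sin θ' − sin θ) = -4.0000
v = R·ω = -4.0000·0.5000 = -2.0000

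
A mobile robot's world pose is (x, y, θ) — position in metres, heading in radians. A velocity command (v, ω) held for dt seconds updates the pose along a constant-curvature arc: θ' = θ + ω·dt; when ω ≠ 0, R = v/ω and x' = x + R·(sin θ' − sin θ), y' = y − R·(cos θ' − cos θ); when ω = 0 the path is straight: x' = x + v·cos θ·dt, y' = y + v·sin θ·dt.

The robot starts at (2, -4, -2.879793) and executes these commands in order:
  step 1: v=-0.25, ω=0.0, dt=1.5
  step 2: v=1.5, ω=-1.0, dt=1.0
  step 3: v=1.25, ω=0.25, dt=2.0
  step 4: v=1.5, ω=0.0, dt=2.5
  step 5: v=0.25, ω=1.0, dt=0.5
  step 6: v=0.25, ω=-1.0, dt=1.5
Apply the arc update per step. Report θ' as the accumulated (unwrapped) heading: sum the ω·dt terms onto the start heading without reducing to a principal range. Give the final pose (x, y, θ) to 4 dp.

(-5.2893, -1.3599, -4.3798)

step 1: θ'=-2.8798 (straight) → pose (2.3622, -3.9029, -2.8798)
step 2: θ'=-3.8798 (R=-1.5000) → pose (0.9646, -3.5636, -3.8798)
step 3: θ'=-3.3798 (R=5.0000) → pose (-1.2205, -2.4032, -3.3798)
step 4: θ'=-3.3798 (straight) → pose (-4.8646, -1.5183, -3.3798)
step 5: θ'=-2.8798 (R=0.2500) → pose (-4.9883, -1.5198, -2.8798)
step 6: θ'=-4.3798 (R=-0.2500) → pose (-5.2893, -1.3599, -4.3798)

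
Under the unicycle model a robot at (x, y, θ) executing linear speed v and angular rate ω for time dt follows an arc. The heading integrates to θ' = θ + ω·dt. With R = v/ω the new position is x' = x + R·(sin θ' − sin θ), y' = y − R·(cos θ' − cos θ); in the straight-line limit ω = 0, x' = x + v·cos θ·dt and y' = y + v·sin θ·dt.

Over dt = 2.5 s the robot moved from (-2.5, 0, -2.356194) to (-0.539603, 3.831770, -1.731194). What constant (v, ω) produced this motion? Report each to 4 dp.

Δθ = -1.731194 − -2.356194 = 0.625000
ω = Δθ/dt = 0.625000/2.5 = 0.2500
R = −Δy/(cos θ' − cos θ) = -7.0000
v = R·ω = -7.0000·0.2500 = -1.7500

v = -1.7500, ω = 0.2500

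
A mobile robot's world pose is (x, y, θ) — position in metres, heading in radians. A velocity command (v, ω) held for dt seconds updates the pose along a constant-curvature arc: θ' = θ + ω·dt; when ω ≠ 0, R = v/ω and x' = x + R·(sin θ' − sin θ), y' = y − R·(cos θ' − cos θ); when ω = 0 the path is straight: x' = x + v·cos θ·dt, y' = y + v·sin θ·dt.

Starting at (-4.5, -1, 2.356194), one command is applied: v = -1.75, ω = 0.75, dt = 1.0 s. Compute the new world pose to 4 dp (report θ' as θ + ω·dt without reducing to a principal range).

(-2.9327, -1.6820, 3.1062)

θ' = 2.3562 + 0.75·1.0 = 3.1062
R = v/ω = -1.75/0.75 = -2.3333
x' = -4.5 + -2.3333·(sin 3.1062 − sin 2.3562) = -2.9327
y' = -1 − -2.3333·(cos 3.1062 − cos 2.3562) = -1.6820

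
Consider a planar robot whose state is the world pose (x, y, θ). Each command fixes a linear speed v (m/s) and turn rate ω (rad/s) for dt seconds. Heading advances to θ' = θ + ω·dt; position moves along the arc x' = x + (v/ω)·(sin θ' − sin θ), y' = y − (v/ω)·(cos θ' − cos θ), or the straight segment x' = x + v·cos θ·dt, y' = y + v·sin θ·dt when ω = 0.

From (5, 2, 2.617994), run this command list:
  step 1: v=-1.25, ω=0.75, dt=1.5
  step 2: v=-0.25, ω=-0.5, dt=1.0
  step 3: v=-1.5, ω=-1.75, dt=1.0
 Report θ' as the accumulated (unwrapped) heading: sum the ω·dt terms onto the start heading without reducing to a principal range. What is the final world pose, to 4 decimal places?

step 1: θ'=3.7430 (R=-1.6667) → pose (6.7763, 2.0691, 3.7430)
step 2: θ'=3.2430 (R=0.5000) → pose (7.0086, 2.1543, 3.2430)
step 3: θ'=1.4930 (R=0.8571) → pose (7.9499, 1.2349, 1.4930)

(7.9499, 1.2349, 1.4930)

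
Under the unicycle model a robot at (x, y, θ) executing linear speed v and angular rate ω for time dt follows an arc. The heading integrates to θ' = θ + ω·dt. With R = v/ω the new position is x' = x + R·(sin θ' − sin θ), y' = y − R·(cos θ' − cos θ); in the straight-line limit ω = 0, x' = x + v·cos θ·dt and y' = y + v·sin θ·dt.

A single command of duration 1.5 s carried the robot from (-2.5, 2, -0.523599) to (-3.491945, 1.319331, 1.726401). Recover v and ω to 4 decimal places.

Δθ = 1.726401 − -0.523599 = 2.250000
ω = Δθ/dt = 2.250000/1.5 = 1.5000
R = Δx/(sin θ' − sin θ) = -0.6667
v = R·ω = -0.6667·1.5000 = -1.0000

v = -1.0000, ω = 1.5000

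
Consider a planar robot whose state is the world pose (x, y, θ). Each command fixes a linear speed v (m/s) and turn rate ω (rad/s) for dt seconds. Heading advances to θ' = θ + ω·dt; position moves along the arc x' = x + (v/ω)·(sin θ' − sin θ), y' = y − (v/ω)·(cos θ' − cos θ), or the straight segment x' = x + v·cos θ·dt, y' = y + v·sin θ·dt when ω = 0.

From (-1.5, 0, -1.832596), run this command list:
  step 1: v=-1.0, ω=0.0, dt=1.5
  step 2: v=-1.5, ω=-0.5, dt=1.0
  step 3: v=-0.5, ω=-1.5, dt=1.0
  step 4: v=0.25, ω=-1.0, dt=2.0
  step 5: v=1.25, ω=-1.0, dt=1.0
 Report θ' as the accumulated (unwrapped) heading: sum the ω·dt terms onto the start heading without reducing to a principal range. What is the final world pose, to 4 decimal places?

(1.3164, 3.1284, -6.8326)

step 1: θ'=-1.8326 (straight) → pose (-1.1118, 1.4489, -1.8326)
step 2: θ'=-2.3326 (R=3.0000) → pose (-0.3848, 2.7431, -2.3326)
step 3: θ'=-3.8326 (R=0.3333) → pose (0.0689, 2.7699, -3.8326)
step 4: θ'=-5.8326 (R=-0.2500) → pose (0.1193, 3.1876, -5.8326)
step 5: θ'=-6.8326 (R=-1.2500) → pose (1.3164, 3.1284, -6.8326)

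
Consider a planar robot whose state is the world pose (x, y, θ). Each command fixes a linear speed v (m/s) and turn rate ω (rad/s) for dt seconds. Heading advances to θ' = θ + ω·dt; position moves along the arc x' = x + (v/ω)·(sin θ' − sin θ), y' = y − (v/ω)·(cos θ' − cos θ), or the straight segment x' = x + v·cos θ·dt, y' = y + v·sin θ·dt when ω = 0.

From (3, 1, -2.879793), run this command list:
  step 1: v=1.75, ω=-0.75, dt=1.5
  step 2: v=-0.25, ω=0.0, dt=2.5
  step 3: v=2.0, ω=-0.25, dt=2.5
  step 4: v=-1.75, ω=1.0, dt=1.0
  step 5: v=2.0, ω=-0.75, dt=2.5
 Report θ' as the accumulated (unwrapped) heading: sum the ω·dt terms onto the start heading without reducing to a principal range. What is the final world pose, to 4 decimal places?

(-0.5625, 8.6550, -5.5048)

step 1: θ'=-4.0048 (R=-2.3333) → pose (0.6229, 1.7371, -4.0048)
step 2: θ'=-4.0048 (straight) → pose (1.0292, 1.2622, -4.0048)
step 3: θ'=-4.6298 (R=-8.0000) → pose (-0.8641, 5.8022, -4.6298)
step 4: θ'=-3.6298 (R=-1.7500) → pose (0.0591, 4.4011, -3.6298)
step 5: θ'=-5.5048 (R=-2.6667) → pose (-0.5625, 8.6550, -5.5048)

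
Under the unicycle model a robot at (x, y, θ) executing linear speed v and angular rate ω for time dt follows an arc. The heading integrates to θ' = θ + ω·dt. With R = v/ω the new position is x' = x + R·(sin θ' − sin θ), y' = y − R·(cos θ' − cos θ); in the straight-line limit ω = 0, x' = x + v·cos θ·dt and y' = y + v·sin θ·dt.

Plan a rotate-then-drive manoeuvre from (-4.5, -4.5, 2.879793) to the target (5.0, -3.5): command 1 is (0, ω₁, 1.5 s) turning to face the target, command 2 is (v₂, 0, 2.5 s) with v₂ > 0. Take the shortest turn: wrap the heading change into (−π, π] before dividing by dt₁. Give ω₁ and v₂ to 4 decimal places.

ω₁ = -1.8499, v₂ = 3.8210

heading to target = atan2(-3.5−-4.5, 5−-4.5) = 0.1049
Δθ = wrap(0.1049 − 2.8798) = -2.7749; ω₁ = Δθ/dt₁ = -1.8499
distance = √((5−-4.5)² + (-3.5−-4.5)²) = 9.5525; v₂ = distance/dt₂ = 3.8210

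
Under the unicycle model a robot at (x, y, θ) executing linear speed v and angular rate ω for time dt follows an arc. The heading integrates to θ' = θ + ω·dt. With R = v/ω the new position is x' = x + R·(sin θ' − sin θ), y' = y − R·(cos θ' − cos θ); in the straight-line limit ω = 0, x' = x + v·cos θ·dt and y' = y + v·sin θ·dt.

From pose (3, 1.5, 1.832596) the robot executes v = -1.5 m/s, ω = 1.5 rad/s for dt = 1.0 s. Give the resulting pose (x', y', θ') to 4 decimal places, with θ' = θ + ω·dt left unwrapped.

(4.1558, 0.7770, 3.3326)

θ' = 1.8326 + 1.5·1.0 = 3.3326
R = v/ω = -1.5/1.5 = -1.0000
x' = 3 + -1.0000·(sin 3.3326 − sin 1.8326) = 4.1558
y' = 1.5 − -1.0000·(cos 3.3326 − cos 1.8326) = 0.7770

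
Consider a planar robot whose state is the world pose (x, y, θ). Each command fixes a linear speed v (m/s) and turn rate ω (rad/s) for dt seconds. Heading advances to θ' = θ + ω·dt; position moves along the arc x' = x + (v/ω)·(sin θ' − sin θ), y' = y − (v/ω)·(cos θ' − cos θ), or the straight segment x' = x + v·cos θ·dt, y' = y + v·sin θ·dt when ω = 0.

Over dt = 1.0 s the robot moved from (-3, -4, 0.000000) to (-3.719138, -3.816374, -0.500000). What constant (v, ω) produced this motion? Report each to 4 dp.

Δθ = -0.500000 − 0.000000 = -0.500000
ω = Δθ/dt = -0.500000/1.0 = -0.5000
R = Δx/(sin θ' − sin θ) = 1.5000
v = R·ω = 1.5000·-0.5000 = -0.7500

v = -0.7500, ω = -0.5000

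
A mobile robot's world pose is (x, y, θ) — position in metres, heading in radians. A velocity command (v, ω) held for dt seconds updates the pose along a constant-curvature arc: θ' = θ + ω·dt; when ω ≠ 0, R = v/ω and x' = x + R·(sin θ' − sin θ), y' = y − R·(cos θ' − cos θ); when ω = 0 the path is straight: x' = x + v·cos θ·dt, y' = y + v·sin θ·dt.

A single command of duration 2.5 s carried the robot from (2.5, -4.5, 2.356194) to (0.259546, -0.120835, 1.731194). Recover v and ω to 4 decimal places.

Δθ = 1.731194 − 2.356194 = -0.625000
ω = Δθ/dt = -0.625000/2.5 = -0.2500
R = −Δy/(cos θ' − cos θ) = -8.0000
v = R·ω = -8.0000·-0.2500 = 2.0000

v = 2.0000, ω = -0.2500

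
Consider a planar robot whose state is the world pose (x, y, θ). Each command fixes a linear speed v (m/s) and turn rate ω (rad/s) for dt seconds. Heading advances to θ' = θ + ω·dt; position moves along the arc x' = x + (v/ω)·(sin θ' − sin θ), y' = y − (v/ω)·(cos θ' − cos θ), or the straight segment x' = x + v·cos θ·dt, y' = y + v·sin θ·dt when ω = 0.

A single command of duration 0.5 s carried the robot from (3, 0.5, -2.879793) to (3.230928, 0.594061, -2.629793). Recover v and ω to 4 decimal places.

v = -0.5000, ω = 0.5000

Δθ = -2.629793 − -2.879793 = 0.250000
ω = Δθ/dt = 0.250000/0.5 = 0.5000
R = Δx/(sin θ' − sin θ) = -1.0000
v = R·ω = -1.0000·0.5000 = -0.5000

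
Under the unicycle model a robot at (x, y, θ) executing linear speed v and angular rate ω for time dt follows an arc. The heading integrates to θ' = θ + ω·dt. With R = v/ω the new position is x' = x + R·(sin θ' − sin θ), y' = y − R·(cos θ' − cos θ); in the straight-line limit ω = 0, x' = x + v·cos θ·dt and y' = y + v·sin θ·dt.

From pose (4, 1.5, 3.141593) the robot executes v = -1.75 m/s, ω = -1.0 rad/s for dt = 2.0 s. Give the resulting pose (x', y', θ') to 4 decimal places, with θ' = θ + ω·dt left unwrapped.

(5.5913, -0.9783, 1.1416)

θ' = 3.1416 + -1.0·2.0 = 1.1416
R = v/ω = -1.75/-1.0 = 1.7500
x' = 4 + 1.7500·(sin 1.1416 − sin 3.1416) = 5.5913
y' = 1.5 − 1.7500·(cos 1.1416 − cos 3.1416) = -0.9783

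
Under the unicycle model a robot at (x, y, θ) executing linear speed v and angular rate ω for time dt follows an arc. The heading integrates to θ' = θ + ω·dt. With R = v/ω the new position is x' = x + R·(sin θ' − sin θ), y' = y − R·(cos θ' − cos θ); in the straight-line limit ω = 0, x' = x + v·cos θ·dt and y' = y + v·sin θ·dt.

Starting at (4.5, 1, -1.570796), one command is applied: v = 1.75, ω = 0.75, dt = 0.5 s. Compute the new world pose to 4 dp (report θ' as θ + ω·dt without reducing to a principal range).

(4.6621, 0.1454, -1.1958)

θ' = -1.5708 + 0.75·0.5 = -1.1958
R = v/ω = 1.75/0.75 = 2.3333
x' = 4.5 + 2.3333·(sin -1.1958 − sin -1.5708) = 4.6621
y' = 1 − 2.3333·(cos -1.1958 − cos -1.5708) = 0.1454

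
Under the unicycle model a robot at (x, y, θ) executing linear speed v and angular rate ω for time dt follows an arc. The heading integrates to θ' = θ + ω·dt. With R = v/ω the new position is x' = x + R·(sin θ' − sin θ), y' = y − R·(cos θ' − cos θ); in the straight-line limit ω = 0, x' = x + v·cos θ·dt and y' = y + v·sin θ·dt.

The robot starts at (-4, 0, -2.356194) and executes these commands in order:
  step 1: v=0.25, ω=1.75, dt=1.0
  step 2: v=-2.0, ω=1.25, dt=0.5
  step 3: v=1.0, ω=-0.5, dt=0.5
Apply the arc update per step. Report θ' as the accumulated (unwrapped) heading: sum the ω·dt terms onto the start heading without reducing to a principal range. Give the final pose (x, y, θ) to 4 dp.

(-4.4262, 0.0135, -0.2312)

step 1: θ'=-0.6062 (R=0.1429) → pose (-3.9804, -0.2184, -0.6062)
step 2: θ'=0.0188 (R=-1.6000) → pose (-4.9221, 0.0664, 0.0188)
step 3: θ'=-0.2312 (R=-2.0000) → pose (-4.4262, 0.0135, -0.2312)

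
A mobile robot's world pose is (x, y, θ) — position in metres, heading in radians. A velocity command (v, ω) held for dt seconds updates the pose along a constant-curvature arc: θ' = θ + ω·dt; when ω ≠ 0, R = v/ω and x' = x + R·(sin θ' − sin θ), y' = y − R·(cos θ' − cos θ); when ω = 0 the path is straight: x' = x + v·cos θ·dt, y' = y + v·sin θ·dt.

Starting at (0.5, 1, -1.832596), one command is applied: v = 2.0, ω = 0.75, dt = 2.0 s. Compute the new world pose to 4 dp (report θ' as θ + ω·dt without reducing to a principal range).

θ' = -1.8326 + 0.75·2.0 = -0.3326
R = v/ω = 2.0/0.75 = 2.6667
x' = 0.5 + 2.6667·(sin -0.3326 − sin -1.8326) = 2.2051
y' = 1 − 2.6667·(cos -0.3326 − cos -1.8326) = -2.2107

(2.2051, -2.2107, -0.3326)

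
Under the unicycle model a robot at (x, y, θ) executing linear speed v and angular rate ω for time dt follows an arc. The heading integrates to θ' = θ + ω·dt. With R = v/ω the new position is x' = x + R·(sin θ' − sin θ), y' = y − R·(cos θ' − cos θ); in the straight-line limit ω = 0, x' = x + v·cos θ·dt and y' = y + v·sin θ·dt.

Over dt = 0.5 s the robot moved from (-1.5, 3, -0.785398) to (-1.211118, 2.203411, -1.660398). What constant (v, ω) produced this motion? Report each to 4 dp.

v = 1.7500, ω = -1.7500

Δθ = -1.660398 − -0.785398 = -0.875000
ω = Δθ/dt = -0.875000/0.5 = -1.7500
R = −Δy/(cos θ' − cos θ) = -1.0000
v = R·ω = -1.0000·-1.7500 = 1.7500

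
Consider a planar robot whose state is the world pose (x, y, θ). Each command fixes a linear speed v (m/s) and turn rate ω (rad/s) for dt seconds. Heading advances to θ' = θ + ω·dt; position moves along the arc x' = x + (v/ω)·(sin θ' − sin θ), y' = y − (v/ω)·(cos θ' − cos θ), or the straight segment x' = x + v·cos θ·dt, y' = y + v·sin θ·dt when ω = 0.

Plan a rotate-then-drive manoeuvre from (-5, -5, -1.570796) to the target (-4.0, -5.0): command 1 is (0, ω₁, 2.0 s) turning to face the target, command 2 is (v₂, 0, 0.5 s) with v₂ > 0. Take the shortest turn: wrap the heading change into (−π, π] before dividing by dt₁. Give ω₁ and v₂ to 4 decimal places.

heading to target = atan2(-5−-5, -4−-5) = 0.0000
Δθ = wrap(0.0000 − -1.5708) = 1.5708; ω₁ = Δθ/dt₁ = 0.7854
distance = √((-4−-5)² + (-5−-5)²) = 1.0000; v₂ = distance/dt₂ = 2.0000

ω₁ = 0.7854, v₂ = 2.0000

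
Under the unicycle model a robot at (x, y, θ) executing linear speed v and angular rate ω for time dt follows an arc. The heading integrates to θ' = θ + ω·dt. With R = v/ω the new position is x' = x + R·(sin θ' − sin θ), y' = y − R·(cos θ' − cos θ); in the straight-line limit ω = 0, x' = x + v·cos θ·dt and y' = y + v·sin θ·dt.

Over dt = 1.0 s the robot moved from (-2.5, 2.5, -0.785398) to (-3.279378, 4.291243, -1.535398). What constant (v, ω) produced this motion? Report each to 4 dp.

v = -2.0000, ω = -0.7500

Δθ = -1.535398 − -0.785398 = -0.750000
ω = Δθ/dt = -0.750000/1.0 = -0.7500
R = −Δy/(cos θ' − cos θ) = 2.6667
v = R·ω = 2.6667·-0.7500 = -2.0000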